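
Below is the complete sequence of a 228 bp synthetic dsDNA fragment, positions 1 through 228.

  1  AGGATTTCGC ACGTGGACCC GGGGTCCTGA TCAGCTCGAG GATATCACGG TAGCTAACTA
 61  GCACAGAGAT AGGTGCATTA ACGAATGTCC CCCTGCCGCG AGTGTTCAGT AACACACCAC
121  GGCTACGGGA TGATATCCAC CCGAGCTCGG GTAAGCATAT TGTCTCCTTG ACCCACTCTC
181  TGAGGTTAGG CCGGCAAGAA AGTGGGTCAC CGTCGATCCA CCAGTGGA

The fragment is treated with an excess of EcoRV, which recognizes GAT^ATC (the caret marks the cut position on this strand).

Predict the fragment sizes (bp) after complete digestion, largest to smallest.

94, 91, 43 bp

EcoRV sites (GATATC) start at positions 41, 132.
EcoRV cuts after base 3 of each site, so after positions 43, 134.
Linear molecule, 2 cuts → 3 fragments:
  1–43 → 43 bp
  44–134 → 91 bp
  135–228 → 94 bp
Sorted largest to smallest: 94, 91, 43 bp.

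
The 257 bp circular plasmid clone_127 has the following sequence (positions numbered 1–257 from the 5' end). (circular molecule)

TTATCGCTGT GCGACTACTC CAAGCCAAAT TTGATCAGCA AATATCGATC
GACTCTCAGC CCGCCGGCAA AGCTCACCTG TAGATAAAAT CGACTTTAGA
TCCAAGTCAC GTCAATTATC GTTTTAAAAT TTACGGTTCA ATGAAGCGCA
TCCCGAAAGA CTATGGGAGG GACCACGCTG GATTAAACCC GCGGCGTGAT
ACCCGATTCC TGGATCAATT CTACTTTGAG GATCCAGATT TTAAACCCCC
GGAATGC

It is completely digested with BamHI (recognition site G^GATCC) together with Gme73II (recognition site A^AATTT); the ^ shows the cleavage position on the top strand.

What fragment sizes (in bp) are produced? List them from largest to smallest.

103, 100, 54 bp

The BamHI site (GGATCC) starts at position 230.
BamHI cuts after the first base of each site, so after position 230.
Gme73II sites (AAATTT) start at positions 27, 127.
Gme73II cuts after the first base of each site, so after positions 27, 127.
Combined cut positions: 27, 127, 230.
Circular molecule, 3 cuts → 3 fragments:
  28–127 → 100 bp
  128–230 → 103 bp
  231–257 then 1–27 → 27 + 27 = 54 bp
Sorted largest to smallest: 103, 100, 54 bp.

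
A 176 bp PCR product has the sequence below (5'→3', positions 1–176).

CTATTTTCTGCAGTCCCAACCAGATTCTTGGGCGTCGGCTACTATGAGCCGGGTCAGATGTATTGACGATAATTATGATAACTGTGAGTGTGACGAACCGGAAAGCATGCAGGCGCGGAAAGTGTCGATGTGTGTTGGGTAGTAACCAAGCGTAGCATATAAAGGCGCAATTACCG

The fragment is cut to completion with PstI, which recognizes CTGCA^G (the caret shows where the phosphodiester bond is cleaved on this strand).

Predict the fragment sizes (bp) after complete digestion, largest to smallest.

164, 12 bp

The PstI site (CTGCAG) starts at position 8.
PstI cuts after base 5 of each site (before the last base), so after position 12.
Linear molecule, 1 cut → 2 fragments:
  1–12 → 12 bp
  13–176 → 164 bp
Sorted largest to smallest: 164, 12 bp.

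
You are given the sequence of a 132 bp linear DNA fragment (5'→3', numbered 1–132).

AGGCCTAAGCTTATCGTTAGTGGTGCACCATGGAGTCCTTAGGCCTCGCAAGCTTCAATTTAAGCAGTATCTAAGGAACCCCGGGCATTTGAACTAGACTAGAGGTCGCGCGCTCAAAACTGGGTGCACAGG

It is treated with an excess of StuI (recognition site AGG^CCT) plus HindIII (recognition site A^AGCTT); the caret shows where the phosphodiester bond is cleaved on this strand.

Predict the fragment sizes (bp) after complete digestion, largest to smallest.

StuI sites (AGGCCT) start at positions 1, 41.
StuI cuts after base 3 of each site, so after positions 3, 43.
HindIII sites (AAGCTT) start at positions 7, 50.
HindIII cuts after the first base of each site, so after positions 7, 50.
Combined cut positions: 3, 7, 43, 50.
Linear molecule, 4 cuts → 5 fragments:
  1–3 → 3 bp
  4–7 → 4 bp
  8–43 → 36 bp
  44–50 → 7 bp
  51–132 → 82 bp
Sorted largest to smallest: 82, 36, 7, 4, 3 bp.

82, 36, 7, 4, 3 bp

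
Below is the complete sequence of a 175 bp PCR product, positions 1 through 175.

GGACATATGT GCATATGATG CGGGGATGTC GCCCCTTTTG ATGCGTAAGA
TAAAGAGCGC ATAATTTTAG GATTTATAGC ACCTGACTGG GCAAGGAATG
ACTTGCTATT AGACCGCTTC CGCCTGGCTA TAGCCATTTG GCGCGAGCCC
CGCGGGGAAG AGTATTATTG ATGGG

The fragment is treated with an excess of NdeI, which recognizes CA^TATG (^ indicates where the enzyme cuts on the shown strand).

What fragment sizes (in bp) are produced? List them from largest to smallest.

NdeI sites (CATATG) start at positions 4, 12.
NdeI cuts after base 2 of each site, so after positions 5, 13.
Linear molecule, 2 cuts → 3 fragments:
  1–5 → 5 bp
  6–13 → 8 bp
  14–175 → 162 bp
Sorted largest to smallest: 162, 8, 5 bp.

162, 8, 5 bp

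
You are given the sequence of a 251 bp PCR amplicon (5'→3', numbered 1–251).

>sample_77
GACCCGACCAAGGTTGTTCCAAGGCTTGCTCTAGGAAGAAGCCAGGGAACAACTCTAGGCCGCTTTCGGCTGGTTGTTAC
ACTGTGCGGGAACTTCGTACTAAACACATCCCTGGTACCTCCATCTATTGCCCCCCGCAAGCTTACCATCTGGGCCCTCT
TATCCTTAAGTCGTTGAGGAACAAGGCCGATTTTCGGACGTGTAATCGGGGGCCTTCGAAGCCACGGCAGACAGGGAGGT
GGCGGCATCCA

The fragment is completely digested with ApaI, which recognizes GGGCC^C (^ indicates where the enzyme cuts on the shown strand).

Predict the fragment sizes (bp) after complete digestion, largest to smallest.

The ApaI site (GGGCCC) starts at position 152.
ApaI cuts after base 5 of each site (before the last base), so after position 156.
Linear molecule, 1 cut → 2 fragments:
  1–156 → 156 bp
  157–251 → 95 bp
Sorted largest to smallest: 156, 95 bp.

156, 95 bp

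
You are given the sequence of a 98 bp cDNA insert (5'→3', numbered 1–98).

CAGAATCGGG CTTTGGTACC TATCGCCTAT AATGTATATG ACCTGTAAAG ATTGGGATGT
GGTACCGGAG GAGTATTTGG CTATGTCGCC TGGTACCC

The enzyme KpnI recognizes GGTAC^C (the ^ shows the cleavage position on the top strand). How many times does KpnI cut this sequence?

GGTACC occurs starting at positions 15, 61, 92.
KpnI cuts at 3 sites.

3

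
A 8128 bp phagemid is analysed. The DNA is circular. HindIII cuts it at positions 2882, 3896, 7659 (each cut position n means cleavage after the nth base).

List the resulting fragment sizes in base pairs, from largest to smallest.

3763, 3351, 1014 bp

Circular molecule, 3 cuts → 3 fragments:
  3896 − 2882 = 1014 bp
  7659 − 3896 = 3763 bp
  wrap: 8128 − 7659 + 2882 = 3351 bp
Sorted largest to smallest: 3763, 3351, 1014 bp.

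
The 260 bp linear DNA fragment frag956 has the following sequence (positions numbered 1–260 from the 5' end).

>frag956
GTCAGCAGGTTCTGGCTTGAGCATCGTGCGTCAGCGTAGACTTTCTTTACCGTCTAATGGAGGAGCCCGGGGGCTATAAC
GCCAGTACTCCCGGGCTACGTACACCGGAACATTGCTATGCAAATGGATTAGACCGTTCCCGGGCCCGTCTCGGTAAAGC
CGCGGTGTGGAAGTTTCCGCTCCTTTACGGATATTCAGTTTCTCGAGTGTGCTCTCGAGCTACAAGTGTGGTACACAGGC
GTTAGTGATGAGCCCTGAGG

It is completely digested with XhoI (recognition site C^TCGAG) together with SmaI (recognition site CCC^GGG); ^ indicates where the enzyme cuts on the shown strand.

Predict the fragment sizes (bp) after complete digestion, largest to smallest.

68, 61, 49, 46, 24, 12 bp

XhoI sites (CTCGAG) start at positions 202, 214.
XhoI cuts after the first base of each site, so after positions 202, 214.
SmaI sites (CCCGGG) start at positions 66, 90, 139.
SmaI cuts after base 3 of each site, so after positions 68, 92, 141.
Combined cut positions: 68, 92, 141, 202, 214.
Linear molecule, 5 cuts → 6 fragments:
  1–68 → 68 bp
  69–92 → 24 bp
  93–141 → 49 bp
  142–202 → 61 bp
  203–214 → 12 bp
  215–260 → 46 bp
Sorted largest to smallest: 68, 61, 49, 46, 24, 12 bp.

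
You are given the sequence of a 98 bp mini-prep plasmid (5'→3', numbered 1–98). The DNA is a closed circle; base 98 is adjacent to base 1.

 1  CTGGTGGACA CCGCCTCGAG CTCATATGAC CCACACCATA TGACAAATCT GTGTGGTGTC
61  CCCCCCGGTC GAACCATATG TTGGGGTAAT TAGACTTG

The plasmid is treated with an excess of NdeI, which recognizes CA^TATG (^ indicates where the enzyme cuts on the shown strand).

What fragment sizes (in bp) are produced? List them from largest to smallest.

NdeI sites (CATATG) start at positions 23, 37, 75.
NdeI cuts after base 2 of each site, so after positions 24, 38, 76.
Circular molecule, 3 cuts → 3 fragments:
  25–38 → 14 bp
  39–76 → 38 bp
  77–98 then 1–24 → 22 + 24 = 46 bp
Sorted largest to smallest: 46, 38, 14 bp.

46, 38, 14 bp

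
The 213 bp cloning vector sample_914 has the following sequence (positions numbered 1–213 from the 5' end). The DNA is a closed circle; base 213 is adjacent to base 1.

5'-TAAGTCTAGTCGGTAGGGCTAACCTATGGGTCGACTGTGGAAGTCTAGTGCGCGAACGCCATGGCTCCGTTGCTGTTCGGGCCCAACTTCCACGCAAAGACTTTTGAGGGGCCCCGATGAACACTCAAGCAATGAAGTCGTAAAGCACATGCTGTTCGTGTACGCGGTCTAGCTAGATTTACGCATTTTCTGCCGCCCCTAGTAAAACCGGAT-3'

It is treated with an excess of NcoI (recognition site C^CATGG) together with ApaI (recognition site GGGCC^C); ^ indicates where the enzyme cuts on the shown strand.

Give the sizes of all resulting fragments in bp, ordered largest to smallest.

159, 30, 24 bp

The NcoI site (CCATGG) starts at position 59.
NcoI cuts after the first base of each site, so after position 59.
ApaI sites (GGGCCC) start at positions 79, 109.
ApaI cuts after base 5 of each site (before the last base), so after positions 83, 113.
Combined cut positions: 59, 83, 113.
Circular molecule, 3 cuts → 3 fragments:
  60–83 → 24 bp
  84–113 → 30 bp
  114–213 then 1–59 → 100 + 59 = 159 bp
Sorted largest to smallest: 159, 30, 24 bp.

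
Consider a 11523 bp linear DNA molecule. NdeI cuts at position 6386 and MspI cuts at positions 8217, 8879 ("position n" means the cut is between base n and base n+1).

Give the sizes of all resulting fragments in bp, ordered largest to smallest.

Combined cut positions (sorted): 6386, 8217, 8879.
Linear molecule, 3 cuts → 4 fragments:
  6386 − 0 = 6386 bp
  8217 − 6386 = 1831 bp
  8879 − 8217 = 662 bp
  11523 − 8879 = 2644 bp
Sorted largest to smallest: 6386, 2644, 1831, 662 bp.

6386, 2644, 1831, 662 bp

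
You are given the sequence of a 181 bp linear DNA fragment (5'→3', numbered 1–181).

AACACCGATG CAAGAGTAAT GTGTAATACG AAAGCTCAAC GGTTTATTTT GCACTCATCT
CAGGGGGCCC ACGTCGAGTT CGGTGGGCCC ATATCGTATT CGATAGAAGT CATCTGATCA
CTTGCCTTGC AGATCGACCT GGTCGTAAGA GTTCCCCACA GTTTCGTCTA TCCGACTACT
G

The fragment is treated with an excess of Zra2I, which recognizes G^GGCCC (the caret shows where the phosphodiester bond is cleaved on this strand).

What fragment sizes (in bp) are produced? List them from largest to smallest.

Zra2I sites (GGGCCC) start at positions 65, 85.
Zra2I cuts after the first base of each site, so after positions 65, 85.
Linear molecule, 2 cuts → 3 fragments:
  1–65 → 65 bp
  66–85 → 20 bp
  86–181 → 96 bp
Sorted largest to smallest: 96, 65, 20 bp.

96, 65, 20 bp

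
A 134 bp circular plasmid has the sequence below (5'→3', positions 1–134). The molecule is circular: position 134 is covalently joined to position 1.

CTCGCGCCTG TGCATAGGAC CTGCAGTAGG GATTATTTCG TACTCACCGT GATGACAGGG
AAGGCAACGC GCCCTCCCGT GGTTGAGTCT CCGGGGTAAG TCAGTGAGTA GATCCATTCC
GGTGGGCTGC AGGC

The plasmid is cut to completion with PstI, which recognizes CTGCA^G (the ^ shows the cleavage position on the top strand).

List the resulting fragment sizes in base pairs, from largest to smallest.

106, 28 bp

PstI sites (CTGCAG) start at positions 21, 127.
PstI cuts after base 5 of each site (before the last base), so after positions 25, 131.
Circular molecule, 2 cuts → 2 fragments:
  26–131 → 106 bp
  132–134 then 1–25 → 3 + 25 = 28 bp
Sorted largest to smallest: 106, 28 bp.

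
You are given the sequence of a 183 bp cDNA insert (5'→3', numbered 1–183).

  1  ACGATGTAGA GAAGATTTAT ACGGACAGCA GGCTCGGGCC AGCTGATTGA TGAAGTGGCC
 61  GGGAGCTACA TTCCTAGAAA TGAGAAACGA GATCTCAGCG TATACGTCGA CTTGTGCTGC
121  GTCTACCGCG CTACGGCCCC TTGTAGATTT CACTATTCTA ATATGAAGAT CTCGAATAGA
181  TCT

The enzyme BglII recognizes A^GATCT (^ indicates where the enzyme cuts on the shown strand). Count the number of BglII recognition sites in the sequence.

3

AGATCT occurs starting at positions 90, 167, 178.
BglII cuts at 3 sites.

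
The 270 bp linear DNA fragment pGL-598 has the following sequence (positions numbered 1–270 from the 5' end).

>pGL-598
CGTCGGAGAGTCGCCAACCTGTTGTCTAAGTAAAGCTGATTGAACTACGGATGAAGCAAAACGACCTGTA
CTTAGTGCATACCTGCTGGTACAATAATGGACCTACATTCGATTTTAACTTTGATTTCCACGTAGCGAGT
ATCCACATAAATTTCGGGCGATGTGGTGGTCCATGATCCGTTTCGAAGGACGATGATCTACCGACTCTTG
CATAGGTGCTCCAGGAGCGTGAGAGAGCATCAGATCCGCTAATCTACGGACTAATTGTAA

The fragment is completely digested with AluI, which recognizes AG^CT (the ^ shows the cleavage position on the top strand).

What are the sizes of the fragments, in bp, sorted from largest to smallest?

235, 35 bp

The AluI site (AGCT) starts at position 34.
AluI cuts after base 2 of each site, so after position 35.
Linear molecule, 1 cut → 2 fragments:
  1–35 → 35 bp
  36–270 → 235 bp
Sorted largest to smallest: 235, 35 bp.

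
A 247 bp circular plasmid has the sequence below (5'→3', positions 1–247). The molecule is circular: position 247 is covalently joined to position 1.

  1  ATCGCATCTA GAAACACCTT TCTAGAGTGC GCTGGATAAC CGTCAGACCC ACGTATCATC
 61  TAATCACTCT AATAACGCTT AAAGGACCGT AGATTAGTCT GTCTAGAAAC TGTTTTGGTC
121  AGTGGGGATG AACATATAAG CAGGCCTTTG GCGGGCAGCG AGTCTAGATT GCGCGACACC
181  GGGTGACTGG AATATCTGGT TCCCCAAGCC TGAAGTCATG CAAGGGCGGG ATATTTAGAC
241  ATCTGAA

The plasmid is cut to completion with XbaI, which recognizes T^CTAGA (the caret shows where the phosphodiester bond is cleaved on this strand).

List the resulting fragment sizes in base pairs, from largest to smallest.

91, 81, 61, 14 bp

XbaI sites (TCTAGA) start at positions 7, 21, 102, 163.
XbaI cuts after the first base of each site, so after positions 7, 21, 102, 163.
Circular molecule, 4 cuts → 4 fragments:
  8–21 → 14 bp
  22–102 → 81 bp
  103–163 → 61 bp
  164–247 then 1–7 → 84 + 7 = 91 bp
Sorted largest to smallest: 91, 81, 61, 14 bp.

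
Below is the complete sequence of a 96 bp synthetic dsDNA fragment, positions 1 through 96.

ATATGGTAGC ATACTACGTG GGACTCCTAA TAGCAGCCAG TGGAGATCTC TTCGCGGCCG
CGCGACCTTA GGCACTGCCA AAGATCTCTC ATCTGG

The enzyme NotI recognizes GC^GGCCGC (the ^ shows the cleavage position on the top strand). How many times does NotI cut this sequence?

1

GCGGCCGC occurs starting at position 54.
NotI cuts at 1 site.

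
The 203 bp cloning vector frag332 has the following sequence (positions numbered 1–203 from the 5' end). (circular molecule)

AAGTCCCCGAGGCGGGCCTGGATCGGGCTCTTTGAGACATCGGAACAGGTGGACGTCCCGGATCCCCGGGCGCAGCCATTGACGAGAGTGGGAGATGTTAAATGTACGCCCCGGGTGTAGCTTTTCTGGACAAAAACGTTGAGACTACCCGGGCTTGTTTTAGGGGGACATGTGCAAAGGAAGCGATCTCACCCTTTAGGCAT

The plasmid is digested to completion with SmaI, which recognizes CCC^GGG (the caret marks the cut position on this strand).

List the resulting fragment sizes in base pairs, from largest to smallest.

SmaI sites (CCCGGG) start at positions 65, 110, 148.
SmaI cuts after base 3 of each site, so after positions 67, 112, 150.
Circular molecule, 3 cuts → 3 fragments:
  68–112 → 45 bp
  113–150 → 38 bp
  151–203 then 1–67 → 53 + 67 = 120 bp
Sorted largest to smallest: 120, 45, 38 bp.

120, 45, 38 bp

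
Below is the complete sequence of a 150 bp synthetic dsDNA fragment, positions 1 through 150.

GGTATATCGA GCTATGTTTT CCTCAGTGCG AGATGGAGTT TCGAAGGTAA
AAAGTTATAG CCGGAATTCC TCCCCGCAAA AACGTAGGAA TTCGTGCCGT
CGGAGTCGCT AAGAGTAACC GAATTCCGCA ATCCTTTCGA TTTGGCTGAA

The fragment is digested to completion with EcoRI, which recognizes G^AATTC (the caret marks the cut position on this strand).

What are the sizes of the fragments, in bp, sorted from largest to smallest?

EcoRI sites (GAATTC) start at positions 64, 88, 121.
EcoRI cuts after the first base of each site, so after positions 64, 88, 121.
Linear molecule, 3 cuts → 4 fragments:
  1–64 → 64 bp
  65–88 → 24 bp
  89–121 → 33 bp
  122–150 → 29 bp
Sorted largest to smallest: 64, 33, 29, 24 bp.

64, 33, 29, 24 bp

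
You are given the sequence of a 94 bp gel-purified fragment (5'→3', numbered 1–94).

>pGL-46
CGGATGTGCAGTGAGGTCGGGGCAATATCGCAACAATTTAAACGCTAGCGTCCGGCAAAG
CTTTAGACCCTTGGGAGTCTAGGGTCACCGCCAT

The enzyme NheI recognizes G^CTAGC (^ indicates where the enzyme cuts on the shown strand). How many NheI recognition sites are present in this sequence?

GCTAGC occurs starting at position 44.
NheI cuts at 1 site.

1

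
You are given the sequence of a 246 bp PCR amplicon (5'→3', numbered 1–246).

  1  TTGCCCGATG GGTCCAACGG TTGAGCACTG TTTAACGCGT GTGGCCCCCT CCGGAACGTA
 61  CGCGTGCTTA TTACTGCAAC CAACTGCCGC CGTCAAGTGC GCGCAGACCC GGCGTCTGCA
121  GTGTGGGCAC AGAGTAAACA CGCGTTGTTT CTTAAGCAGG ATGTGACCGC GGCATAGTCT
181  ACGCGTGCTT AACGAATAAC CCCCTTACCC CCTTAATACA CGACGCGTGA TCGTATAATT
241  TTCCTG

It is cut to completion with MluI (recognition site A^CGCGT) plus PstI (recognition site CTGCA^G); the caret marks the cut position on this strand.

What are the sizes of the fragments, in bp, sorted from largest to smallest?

MluI sites (ACGCGT) start at positions 35, 60, 140, 181, 223.
MluI cuts after the first base of each site, so after positions 35, 60, 140, 181, 223.
The PstI site (CTGCAG) starts at position 116.
PstI cuts after base 5 of each site (before the last base), so after position 120.
Combined cut positions: 35, 60, 120, 140, 181, 223.
Linear molecule, 6 cuts → 7 fragments:
  1–35 → 35 bp
  36–60 → 25 bp
  61–120 → 60 bp
  121–140 → 20 bp
  141–181 → 41 bp
  182–223 → 42 bp
  224–246 → 23 bp
Sorted largest to smallest: 60, 42, 41, 35, 25, 23, 20 bp.

60, 42, 41, 35, 25, 23, 20 bp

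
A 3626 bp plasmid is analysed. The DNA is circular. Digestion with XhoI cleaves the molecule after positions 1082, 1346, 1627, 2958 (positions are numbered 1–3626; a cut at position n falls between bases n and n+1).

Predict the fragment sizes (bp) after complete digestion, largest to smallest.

1750, 1331, 281, 264 bp

Circular molecule, 4 cuts → 4 fragments:
  1346 − 1082 = 264 bp
  1627 − 1346 = 281 bp
  2958 − 1627 = 1331 bp
  wrap: 3626 − 2958 + 1082 = 1750 bp
Sorted largest to smallest: 1750, 1331, 281, 264 bp.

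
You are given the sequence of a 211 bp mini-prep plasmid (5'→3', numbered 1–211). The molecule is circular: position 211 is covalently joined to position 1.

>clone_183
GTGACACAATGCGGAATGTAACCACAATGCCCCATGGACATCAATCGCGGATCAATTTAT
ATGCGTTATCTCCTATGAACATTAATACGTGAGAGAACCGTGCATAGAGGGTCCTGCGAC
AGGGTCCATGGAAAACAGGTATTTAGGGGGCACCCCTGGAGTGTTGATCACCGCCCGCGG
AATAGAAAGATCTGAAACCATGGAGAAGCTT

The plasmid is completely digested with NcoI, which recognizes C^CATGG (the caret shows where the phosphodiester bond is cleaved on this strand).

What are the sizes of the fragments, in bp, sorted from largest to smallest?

NcoI sites (CCATGG) start at positions 32, 126, 198.
NcoI cuts after the first base of each site, so after positions 32, 126, 198.
Circular molecule, 3 cuts → 3 fragments:
  33–126 → 94 bp
  127–198 → 72 bp
  199–211 then 1–32 → 13 + 32 = 45 bp
Sorted largest to smallest: 94, 72, 45 bp.

94, 72, 45 bp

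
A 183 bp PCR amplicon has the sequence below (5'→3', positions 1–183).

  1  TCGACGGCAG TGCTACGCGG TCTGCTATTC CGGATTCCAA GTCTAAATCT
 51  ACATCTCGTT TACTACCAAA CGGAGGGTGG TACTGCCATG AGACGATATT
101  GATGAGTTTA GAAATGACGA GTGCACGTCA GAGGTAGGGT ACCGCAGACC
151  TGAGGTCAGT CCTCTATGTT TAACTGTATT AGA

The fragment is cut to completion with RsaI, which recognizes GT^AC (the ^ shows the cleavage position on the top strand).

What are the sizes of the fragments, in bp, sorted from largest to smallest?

RsaI sites (GTAC) start at positions 80, 139.
RsaI cuts after base 2 of each site, so after positions 81, 140.
Linear molecule, 2 cuts → 3 fragments:
  1–81 → 81 bp
  82–140 → 59 bp
  141–183 → 43 bp
Sorted largest to smallest: 81, 59, 43 bp.

81, 59, 43 bp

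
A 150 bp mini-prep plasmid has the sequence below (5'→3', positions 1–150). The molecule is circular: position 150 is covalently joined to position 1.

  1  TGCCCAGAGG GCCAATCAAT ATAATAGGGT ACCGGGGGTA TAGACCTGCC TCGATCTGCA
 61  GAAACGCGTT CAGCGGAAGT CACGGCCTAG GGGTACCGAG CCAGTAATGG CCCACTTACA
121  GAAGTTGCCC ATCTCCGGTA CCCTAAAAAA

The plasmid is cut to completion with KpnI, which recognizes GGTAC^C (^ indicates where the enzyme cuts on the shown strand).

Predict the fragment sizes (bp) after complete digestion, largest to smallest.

KpnI sites (GGTACC) start at positions 28, 92, 137.
KpnI cuts after base 5 of each site (before the last base), so after positions 32, 96, 141.
Circular molecule, 3 cuts → 3 fragments:
  33–96 → 64 bp
  97–141 → 45 bp
  142–150 then 1–32 → 9 + 32 = 41 bp
Sorted largest to smallest: 64, 45, 41 bp.

64, 45, 41 bp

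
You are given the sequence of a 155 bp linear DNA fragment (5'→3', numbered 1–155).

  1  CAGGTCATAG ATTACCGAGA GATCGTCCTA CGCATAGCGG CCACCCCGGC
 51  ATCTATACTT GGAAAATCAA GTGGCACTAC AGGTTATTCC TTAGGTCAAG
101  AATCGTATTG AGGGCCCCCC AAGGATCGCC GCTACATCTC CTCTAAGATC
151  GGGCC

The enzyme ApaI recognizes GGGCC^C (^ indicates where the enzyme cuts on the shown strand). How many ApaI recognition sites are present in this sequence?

1

GGGCCC occurs starting at position 112.
ApaI cuts at 1 site.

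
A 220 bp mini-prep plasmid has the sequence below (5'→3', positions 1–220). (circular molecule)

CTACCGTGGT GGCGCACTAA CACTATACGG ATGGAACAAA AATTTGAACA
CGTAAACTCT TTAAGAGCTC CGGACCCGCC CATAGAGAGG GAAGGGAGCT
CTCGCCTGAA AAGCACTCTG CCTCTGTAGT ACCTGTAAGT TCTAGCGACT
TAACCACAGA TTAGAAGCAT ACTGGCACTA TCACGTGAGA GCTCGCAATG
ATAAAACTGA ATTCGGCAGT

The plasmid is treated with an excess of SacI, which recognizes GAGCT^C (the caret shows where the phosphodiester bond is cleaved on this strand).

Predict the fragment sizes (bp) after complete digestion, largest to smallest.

SacI sites (GAGCTC) start at positions 65, 96, 189.
SacI cuts after base 5 of each site (before the last base), so after positions 69, 100, 193.
Circular molecule, 3 cuts → 3 fragments:
  70–100 → 31 bp
  101–193 → 93 bp
  194–220 then 1–69 → 27 + 69 = 96 bp
Sorted largest to smallest: 96, 93, 31 bp.

96, 93, 31 bp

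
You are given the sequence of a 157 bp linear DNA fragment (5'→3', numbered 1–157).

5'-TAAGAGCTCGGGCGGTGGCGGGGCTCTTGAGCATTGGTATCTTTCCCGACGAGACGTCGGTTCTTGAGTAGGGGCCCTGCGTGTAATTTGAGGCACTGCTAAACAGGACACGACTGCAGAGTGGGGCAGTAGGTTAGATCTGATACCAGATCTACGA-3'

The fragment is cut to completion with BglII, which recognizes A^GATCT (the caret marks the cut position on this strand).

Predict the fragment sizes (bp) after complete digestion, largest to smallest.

BglII sites (AGATCT) start at positions 136, 148.
BglII cuts after the first base of each site, so after positions 136, 148.
Linear molecule, 2 cuts → 3 fragments:
  1–136 → 136 bp
  137–148 → 12 bp
  149–157 → 9 bp
Sorted largest to smallest: 136, 12, 9 bp.

136, 12, 9 bp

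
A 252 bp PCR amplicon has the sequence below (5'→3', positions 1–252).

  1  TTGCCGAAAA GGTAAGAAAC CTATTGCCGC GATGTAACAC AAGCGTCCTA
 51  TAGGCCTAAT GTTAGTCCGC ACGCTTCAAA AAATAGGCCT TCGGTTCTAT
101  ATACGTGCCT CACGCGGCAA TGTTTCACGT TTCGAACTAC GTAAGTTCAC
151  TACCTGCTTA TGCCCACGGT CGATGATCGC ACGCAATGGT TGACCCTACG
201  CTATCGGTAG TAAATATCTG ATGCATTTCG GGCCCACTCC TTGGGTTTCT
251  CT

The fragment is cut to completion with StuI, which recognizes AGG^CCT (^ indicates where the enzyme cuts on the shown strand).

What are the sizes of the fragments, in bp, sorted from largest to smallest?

165, 54, 33 bp

StuI sites (AGGCCT) start at positions 52, 85.
StuI cuts after base 3 of each site, so after positions 54, 87.
Linear molecule, 2 cuts → 3 fragments:
  1–54 → 54 bp
  55–87 → 33 bp
  88–252 → 165 bp
Sorted largest to smallest: 165, 54, 33 bp.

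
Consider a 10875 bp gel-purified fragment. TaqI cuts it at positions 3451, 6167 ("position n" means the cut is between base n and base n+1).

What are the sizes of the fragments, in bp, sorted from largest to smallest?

4708, 3451, 2716 bp

Linear molecule, 2 cuts → 3 fragments:
  3451 − 0 = 3451 bp
  6167 − 3451 = 2716 bp
  10875 − 6167 = 4708 bp
Sorted largest to smallest: 4708, 3451, 2716 bp.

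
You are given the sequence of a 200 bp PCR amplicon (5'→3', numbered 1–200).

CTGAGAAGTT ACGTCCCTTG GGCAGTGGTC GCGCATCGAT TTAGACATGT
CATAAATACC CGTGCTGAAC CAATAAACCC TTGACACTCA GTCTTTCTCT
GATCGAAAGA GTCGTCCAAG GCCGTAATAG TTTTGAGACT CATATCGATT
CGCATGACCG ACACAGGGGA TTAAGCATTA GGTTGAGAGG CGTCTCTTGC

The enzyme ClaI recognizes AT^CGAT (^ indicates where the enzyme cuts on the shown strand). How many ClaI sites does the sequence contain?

2

ATCGAT occurs starting at positions 35, 144.
ClaI cuts at 2 sites.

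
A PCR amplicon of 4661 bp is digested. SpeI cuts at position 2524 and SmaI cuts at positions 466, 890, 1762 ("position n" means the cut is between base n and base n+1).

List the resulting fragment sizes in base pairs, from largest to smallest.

2137, 872, 762, 466, 424 bp

Combined cut positions (sorted): 466, 890, 1762, 2524.
Linear molecule, 4 cuts → 5 fragments:
  466 − 0 = 466 bp
  890 − 466 = 424 bp
  1762 − 890 = 872 bp
  2524 − 1762 = 762 bp
  4661 − 2524 = 2137 bp
Sorted largest to smallest: 2137, 872, 762, 466, 424 bp.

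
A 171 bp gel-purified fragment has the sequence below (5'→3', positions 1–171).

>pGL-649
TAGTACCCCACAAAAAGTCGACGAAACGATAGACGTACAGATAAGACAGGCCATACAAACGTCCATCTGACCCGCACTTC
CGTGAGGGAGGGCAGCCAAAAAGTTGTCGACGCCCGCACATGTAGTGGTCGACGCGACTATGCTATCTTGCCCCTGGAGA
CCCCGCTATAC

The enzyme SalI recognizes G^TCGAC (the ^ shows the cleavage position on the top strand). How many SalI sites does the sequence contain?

3

GTCGAC occurs starting at positions 17, 106, 128.
SalI cuts at 3 sites.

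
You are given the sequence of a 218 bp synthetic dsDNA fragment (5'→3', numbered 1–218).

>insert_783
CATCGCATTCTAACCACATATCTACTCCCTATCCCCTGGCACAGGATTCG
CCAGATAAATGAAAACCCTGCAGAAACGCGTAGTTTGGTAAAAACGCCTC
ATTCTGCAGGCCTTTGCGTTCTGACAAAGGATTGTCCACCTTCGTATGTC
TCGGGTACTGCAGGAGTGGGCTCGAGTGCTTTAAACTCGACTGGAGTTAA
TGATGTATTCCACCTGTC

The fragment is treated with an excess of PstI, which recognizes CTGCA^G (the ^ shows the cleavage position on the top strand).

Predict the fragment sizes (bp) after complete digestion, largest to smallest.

PstI sites (CTGCAG) start at positions 68, 104, 158.
PstI cuts after base 5 of each site (before the last base), so after positions 72, 108, 162.
Linear molecule, 3 cuts → 4 fragments:
  1–72 → 72 bp
  73–108 → 36 bp
  109–162 → 54 bp
  163–218 → 56 bp
Sorted largest to smallest: 72, 56, 54, 36 bp.

72, 56, 54, 36 bp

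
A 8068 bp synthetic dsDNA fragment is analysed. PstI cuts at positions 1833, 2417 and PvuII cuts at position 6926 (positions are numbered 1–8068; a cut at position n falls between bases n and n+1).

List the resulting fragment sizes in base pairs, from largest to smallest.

Combined cut positions (sorted): 1833, 2417, 6926.
Linear molecule, 3 cuts → 4 fragments:
  1833 − 0 = 1833 bp
  2417 − 1833 = 584 bp
  6926 − 2417 = 4509 bp
  8068 − 6926 = 1142 bp
Sorted largest to smallest: 4509, 1833, 1142, 584 bp.

4509, 1833, 1142, 584 bp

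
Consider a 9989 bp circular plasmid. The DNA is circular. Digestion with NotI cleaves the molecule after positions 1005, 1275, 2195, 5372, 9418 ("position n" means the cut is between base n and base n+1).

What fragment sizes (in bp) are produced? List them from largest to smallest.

Circular molecule, 5 cuts → 5 fragments:
  1275 − 1005 = 270 bp
  2195 − 1275 = 920 bp
  5372 − 2195 = 3177 bp
  9418 − 5372 = 4046 bp
  wrap: 9989 − 9418 + 1005 = 1576 bp
Sorted largest to smallest: 4046, 3177, 1576, 920, 270 bp.

4046, 3177, 1576, 920, 270 bp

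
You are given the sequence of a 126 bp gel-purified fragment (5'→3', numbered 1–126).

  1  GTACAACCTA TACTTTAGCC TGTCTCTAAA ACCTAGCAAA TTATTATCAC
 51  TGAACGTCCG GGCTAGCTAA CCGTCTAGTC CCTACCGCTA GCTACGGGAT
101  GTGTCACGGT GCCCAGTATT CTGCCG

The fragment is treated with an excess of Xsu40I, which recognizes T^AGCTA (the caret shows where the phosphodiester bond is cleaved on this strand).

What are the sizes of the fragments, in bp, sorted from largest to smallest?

64, 37, 25 bp

Xsu40I sites (TAGCTA) start at positions 64, 89.
Xsu40I cuts after the first base of each site, so after positions 64, 89.
Linear molecule, 2 cuts → 3 fragments:
  1–64 → 64 bp
  65–89 → 25 bp
  90–126 → 37 bp
Sorted largest to smallest: 64, 37, 25 bp.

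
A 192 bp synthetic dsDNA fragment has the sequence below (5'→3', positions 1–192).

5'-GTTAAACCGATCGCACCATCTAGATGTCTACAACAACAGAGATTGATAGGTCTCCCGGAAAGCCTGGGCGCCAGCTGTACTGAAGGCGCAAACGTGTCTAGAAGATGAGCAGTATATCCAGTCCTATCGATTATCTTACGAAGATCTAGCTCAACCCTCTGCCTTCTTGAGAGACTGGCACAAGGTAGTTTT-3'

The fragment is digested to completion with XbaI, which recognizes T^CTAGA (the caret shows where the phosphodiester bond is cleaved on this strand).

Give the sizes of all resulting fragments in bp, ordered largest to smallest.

XbaI sites (TCTAGA) start at positions 19, 97.
XbaI cuts after the first base of each site, so after positions 19, 97.
Linear molecule, 2 cuts → 3 fragments:
  1–19 → 19 bp
  20–97 → 78 bp
  98–192 → 95 bp
Sorted largest to smallest: 95, 78, 19 bp.

95, 78, 19 bp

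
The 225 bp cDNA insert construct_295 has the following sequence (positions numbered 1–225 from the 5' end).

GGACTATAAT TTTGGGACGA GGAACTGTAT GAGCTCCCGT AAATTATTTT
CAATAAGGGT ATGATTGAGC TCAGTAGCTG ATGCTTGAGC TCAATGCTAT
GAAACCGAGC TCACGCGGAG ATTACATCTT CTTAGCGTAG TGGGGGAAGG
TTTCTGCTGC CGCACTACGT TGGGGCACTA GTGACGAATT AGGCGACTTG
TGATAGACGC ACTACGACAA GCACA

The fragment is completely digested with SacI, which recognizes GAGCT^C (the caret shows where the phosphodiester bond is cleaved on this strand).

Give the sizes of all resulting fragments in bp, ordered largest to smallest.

SacI sites (GAGCTC) start at positions 31, 67, 87, 107.
SacI cuts after base 5 of each site (before the last base), so after positions 35, 71, 91, 111.
Linear molecule, 4 cuts → 5 fragments:
  1–35 → 35 bp
  36–71 → 36 bp
  72–91 → 20 bp
  92–111 → 20 bp
  112–225 → 114 bp
Sorted largest to smallest: 114, 36, 35, 20, 20 bp.

114, 36, 35, 20, 20 bp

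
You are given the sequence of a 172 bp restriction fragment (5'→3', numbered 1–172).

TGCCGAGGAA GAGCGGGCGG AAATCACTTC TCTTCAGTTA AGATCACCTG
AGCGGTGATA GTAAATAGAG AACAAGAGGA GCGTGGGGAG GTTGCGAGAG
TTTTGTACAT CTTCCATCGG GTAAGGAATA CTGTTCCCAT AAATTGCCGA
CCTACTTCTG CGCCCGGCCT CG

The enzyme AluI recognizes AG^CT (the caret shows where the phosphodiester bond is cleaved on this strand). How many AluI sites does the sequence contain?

No occurrence of AGCT is present in the sequence.
AluI does not cut: 0 sites.

0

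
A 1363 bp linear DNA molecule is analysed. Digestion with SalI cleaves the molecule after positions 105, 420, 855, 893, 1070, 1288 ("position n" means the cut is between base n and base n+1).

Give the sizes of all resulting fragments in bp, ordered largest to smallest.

435, 315, 218, 177, 105, 75, 38 bp

Linear molecule, 6 cuts → 7 fragments:
  105 − 0 = 105 bp
  420 − 105 = 315 bp
  855 − 420 = 435 bp
  893 − 855 = 38 bp
  1070 − 893 = 177 bp
  1288 − 1070 = 218 bp
  1363 − 1288 = 75 bp
Sorted largest to smallest: 435, 315, 218, 177, 105, 75, 38 bp.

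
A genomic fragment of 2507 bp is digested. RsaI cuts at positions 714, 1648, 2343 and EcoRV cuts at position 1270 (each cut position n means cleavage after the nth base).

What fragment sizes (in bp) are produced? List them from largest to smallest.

714, 695, 556, 378, 164 bp

Combined cut positions (sorted): 714, 1270, 1648, 2343.
Linear molecule, 4 cuts → 5 fragments:
  714 − 0 = 714 bp
  1270 − 714 = 556 bp
  1648 − 1270 = 378 bp
  2343 − 1648 = 695 bp
  2507 − 2343 = 164 bp
Sorted largest to smallest: 714, 695, 556, 378, 164 bp.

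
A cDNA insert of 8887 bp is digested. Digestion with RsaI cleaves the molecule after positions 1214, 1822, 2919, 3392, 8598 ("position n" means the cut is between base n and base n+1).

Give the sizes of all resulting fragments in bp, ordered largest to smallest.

Linear molecule, 5 cuts → 6 fragments:
  1214 − 0 = 1214 bp
  1822 − 1214 = 608 bp
  2919 − 1822 = 1097 bp
  3392 − 2919 = 473 bp
  8598 − 3392 = 5206 bp
  8887 − 8598 = 289 bp
Sorted largest to smallest: 5206, 1214, 1097, 608, 473, 289 bp.

5206, 1214, 1097, 608, 473, 289 bp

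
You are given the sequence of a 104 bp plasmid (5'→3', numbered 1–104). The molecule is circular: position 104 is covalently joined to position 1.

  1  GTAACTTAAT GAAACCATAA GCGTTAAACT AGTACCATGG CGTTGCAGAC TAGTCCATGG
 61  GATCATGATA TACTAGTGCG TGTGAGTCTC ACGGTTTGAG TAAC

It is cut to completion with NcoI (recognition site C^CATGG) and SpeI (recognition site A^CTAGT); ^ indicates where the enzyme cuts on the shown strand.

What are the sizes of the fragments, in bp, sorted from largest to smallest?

NcoI sites (CCATGG) start at positions 35, 55.
NcoI cuts after the first base of each site, so after positions 35, 55.
SpeI sites (ACTAGT) start at positions 28, 49, 72.
SpeI cuts after the first base of each site, so after positions 28, 49, 72.
Combined cut positions: 28, 35, 49, 55, 72.
Circular molecule, 5 cuts → 5 fragments:
  29–35 → 7 bp
  36–49 → 14 bp
  50–55 → 6 bp
  56–72 → 17 bp
  73–104 then 1–28 → 32 + 28 = 60 bp
Sorted largest to smallest: 60, 17, 14, 7, 6 bp.

60, 17, 14, 7, 6 bp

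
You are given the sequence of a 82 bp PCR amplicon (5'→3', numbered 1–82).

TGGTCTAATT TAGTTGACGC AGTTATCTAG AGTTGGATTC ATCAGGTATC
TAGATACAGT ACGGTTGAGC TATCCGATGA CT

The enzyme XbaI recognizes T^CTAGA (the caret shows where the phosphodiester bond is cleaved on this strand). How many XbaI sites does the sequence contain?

2

TCTAGA occurs starting at positions 26, 49.
XbaI cuts at 2 sites.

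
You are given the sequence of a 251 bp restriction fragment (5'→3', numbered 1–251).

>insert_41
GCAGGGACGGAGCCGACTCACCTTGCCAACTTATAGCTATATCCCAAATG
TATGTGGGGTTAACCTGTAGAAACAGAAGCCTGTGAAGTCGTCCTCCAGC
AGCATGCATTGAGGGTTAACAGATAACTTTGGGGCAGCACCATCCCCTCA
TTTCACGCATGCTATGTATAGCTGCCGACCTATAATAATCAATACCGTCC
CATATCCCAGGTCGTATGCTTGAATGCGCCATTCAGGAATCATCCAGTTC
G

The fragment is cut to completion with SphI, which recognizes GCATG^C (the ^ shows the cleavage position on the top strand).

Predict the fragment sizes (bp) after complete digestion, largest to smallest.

SphI sites (GCATGC) start at positions 102, 157.
SphI cuts after base 5 of each site (before the last base), so after positions 106, 161.
Linear molecule, 2 cuts → 3 fragments:
  1–106 → 106 bp
  107–161 → 55 bp
  162–251 → 90 bp
Sorted largest to smallest: 106, 90, 55 bp.

106, 90, 55 bp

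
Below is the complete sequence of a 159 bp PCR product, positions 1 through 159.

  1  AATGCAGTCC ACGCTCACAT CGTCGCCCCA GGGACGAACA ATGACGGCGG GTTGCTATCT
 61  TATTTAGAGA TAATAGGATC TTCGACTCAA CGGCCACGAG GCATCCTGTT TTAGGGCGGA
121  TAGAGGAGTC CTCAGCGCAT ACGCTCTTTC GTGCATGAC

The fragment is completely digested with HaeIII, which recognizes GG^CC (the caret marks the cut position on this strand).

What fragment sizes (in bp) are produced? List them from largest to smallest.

The HaeIII site (GGCC) starts at position 92.
HaeIII cuts after base 2 of each site, so after position 93.
Linear molecule, 1 cut → 2 fragments:
  1–93 → 93 bp
  94–159 → 66 bp
Sorted largest to smallest: 93, 66 bp.

93, 66 bp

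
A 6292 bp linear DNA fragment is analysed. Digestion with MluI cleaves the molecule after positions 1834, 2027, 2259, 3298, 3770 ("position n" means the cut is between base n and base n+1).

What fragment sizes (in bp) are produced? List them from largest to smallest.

Linear molecule, 5 cuts → 6 fragments:
  1834 − 0 = 1834 bp
  2027 − 1834 = 193 bp
  2259 − 2027 = 232 bp
  3298 − 2259 = 1039 bp
  3770 − 3298 = 472 bp
  6292 − 3770 = 2522 bp
Sorted largest to smallest: 2522, 1834, 1039, 472, 232, 193 bp.

2522, 1834, 1039, 472, 232, 193 bp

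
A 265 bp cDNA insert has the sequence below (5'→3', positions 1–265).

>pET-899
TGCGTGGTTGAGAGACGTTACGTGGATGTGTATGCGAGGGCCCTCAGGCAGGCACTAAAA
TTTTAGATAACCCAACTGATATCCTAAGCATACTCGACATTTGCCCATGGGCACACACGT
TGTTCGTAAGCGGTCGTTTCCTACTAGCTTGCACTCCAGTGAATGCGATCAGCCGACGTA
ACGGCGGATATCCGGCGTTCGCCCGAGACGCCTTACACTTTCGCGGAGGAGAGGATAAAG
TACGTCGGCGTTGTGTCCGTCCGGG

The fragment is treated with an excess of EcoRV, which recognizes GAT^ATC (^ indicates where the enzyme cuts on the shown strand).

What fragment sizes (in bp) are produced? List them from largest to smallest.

109, 80, 76 bp

EcoRV sites (GATATC) start at positions 78, 187.
EcoRV cuts after base 3 of each site, so after positions 80, 189.
Linear molecule, 2 cuts → 3 fragments:
  1–80 → 80 bp
  81–189 → 109 bp
  190–265 → 76 bp
Sorted largest to smallest: 109, 80, 76 bp.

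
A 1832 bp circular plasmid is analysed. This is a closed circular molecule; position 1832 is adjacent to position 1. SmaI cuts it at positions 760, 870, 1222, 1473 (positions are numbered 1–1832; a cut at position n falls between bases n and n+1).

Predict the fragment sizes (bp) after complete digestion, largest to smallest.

Circular molecule, 4 cuts → 4 fragments:
  870 − 760 = 110 bp
  1222 − 870 = 352 bp
  1473 − 1222 = 251 bp
  wrap: 1832 − 1473 + 760 = 1119 bp
Sorted largest to smallest: 1119, 352, 251, 110 bp.

1119, 352, 251, 110 bp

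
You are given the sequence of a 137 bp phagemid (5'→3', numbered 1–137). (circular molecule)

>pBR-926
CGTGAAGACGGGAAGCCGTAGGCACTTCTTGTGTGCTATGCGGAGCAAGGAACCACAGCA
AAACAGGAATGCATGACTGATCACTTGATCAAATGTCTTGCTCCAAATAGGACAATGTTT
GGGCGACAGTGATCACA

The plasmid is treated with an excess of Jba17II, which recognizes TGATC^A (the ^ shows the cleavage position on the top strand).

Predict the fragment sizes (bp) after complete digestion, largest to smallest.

85, 44, 8 bp

Jba17II sites (TGATCA) start at positions 78, 86, 130.
Jba17II cuts after base 5 of each site (before the last base), so after positions 82, 90, 134.
Circular molecule, 3 cuts → 3 fragments:
  83–90 → 8 bp
  91–134 → 44 bp
  135–137 then 1–82 → 3 + 82 = 85 bp
Sorted largest to smallest: 85, 44, 8 bp.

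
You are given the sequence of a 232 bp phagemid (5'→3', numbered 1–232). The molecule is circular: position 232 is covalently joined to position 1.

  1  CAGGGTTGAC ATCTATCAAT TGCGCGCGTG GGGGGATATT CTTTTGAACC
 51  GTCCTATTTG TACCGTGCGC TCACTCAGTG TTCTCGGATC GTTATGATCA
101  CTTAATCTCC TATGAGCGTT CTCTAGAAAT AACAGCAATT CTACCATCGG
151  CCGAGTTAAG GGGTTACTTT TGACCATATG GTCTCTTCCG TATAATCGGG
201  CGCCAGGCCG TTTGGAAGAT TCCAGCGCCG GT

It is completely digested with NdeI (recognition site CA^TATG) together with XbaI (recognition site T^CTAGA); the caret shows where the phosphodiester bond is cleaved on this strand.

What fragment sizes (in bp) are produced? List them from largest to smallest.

The NdeI site (CATATG) starts at position 175.
NdeI cuts after base 2 of each site, so after position 176.
The XbaI site (TCTAGA) starts at position 122.
XbaI cuts after the first base of each site, so after position 122.
Combined cut positions: 122, 176.
Circular molecule, 2 cuts → 2 fragments:
  123–176 → 54 bp
  177–232 then 1–122 → 56 + 122 = 178 bp
Sorted largest to smallest: 178, 54 bp.

178, 54 bp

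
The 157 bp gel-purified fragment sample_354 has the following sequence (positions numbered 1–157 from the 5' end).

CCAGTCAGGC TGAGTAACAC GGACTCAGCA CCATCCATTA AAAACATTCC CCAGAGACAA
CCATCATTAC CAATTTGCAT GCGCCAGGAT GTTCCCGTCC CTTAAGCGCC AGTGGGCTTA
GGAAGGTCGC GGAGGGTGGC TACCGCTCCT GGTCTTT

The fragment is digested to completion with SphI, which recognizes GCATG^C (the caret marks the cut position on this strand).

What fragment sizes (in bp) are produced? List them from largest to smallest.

81, 76 bp

The SphI site (GCATGC) starts at position 77.
SphI cuts after base 5 of each site (before the last base), so after position 81.
Linear molecule, 1 cut → 2 fragments:
  1–81 → 81 bp
  82–157 → 76 bp
Sorted largest to smallest: 81, 76 bp.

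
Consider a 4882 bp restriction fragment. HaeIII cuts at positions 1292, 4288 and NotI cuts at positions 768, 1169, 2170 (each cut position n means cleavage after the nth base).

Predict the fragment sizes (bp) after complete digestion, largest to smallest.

2118, 878, 768, 594, 401, 123 bp

Combined cut positions (sorted): 768, 1169, 1292, 2170, 4288.
Linear molecule, 5 cuts → 6 fragments:
  768 − 0 = 768 bp
  1169 − 768 = 401 bp
  1292 − 1169 = 123 bp
  2170 − 1292 = 878 bp
  4288 − 2170 = 2118 bp
  4882 − 4288 = 594 bp
Sorted largest to smallest: 2118, 878, 768, 594, 401, 123 bp.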